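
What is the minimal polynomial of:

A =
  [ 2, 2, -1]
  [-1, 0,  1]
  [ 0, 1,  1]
x^3 - 3*x^2 + 3*x - 1

The characteristic polynomial is χ_A(x) = (x - 1)^3, so the eigenvalues are known. The minimal polynomial is
  m_A(x) = Π_λ (x − λ)^{k_λ}
where k_λ is the size of the *largest* Jordan block for λ (equivalently, the smallest k with (A − λI)^k v = 0 for every generalised eigenvector v of λ).

  λ = 1: largest Jordan block has size 3, contributing (x − 1)^3

So m_A(x) = (x - 1)^3 = x^3 - 3*x^2 + 3*x - 1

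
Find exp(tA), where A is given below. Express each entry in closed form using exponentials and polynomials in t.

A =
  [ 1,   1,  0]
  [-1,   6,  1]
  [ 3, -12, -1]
e^{tA} =
  [-t*exp(2*t) + exp(2*t), 3*t^2*exp(2*t)/2 + t*exp(2*t), t^2*exp(2*t)/2]
  [-t*exp(2*t), 3*t^2*exp(2*t)/2 + 4*t*exp(2*t) + exp(2*t), t^2*exp(2*t)/2 + t*exp(2*t)]
  [3*t*exp(2*t), -9*t^2*exp(2*t)/2 - 12*t*exp(2*t), -3*t^2*exp(2*t)/2 - 3*t*exp(2*t) + exp(2*t)]

Strategy: write A = P · J · P⁻¹ where J is a Jordan canonical form, so e^{tA} = P · e^{tJ} · P⁻¹, and e^{tJ} can be computed block-by-block.

A has Jordan form
J =
  [2, 1, 0]
  [0, 2, 1]
  [0, 0, 2]
(up to reordering of blocks).

Per-block formulas:
  For a 3×3 Jordan block J_3(2): exp(t · J_3(2)) = e^(2t)·(I + t·N + (t^2/2)·N^2), where N is the 3×3 nilpotent shift.

After assembling e^{tJ} and conjugating by P, we get:

e^{tA} =
  [-t*exp(2*t) + exp(2*t), 3*t^2*exp(2*t)/2 + t*exp(2*t), t^2*exp(2*t)/2]
  [-t*exp(2*t), 3*t^2*exp(2*t)/2 + 4*t*exp(2*t) + exp(2*t), t^2*exp(2*t)/2 + t*exp(2*t)]
  [3*t*exp(2*t), -9*t^2*exp(2*t)/2 - 12*t*exp(2*t), -3*t^2*exp(2*t)/2 - 3*t*exp(2*t) + exp(2*t)]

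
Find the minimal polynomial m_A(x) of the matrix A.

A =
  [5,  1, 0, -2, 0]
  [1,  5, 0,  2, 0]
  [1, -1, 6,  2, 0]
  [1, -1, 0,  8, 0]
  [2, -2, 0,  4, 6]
x^2 - 12*x + 36

The characteristic polynomial is χ_A(x) = (x - 6)^5, so the eigenvalues are known. The minimal polynomial is
  m_A(x) = Π_λ (x − λ)^{k_λ}
where k_λ is the size of the *largest* Jordan block for λ (equivalently, the smallest k with (A − λI)^k v = 0 for every generalised eigenvector v of λ).

  λ = 6: largest Jordan block has size 2, contributing (x − 6)^2

So m_A(x) = (x - 6)^2 = x^2 - 12*x + 36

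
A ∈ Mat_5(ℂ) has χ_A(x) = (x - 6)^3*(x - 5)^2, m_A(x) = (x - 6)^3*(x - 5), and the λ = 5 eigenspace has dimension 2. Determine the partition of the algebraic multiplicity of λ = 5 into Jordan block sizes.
Block sizes for λ = 5: [1, 1]

Step 1 — from the characteristic polynomial, algebraic multiplicity of λ = 5 is 2. From dim ker(A − (5)·I) = 2, there are exactly 2 Jordan blocks for λ = 5.
Step 2 — from the minimal polynomial, the factor (x − 5) tells us the largest block for λ = 5 has size 1.
Step 3 — with total size 2, 2 blocks, and largest block 1, the block sizes (in nonincreasing order) are [1, 1].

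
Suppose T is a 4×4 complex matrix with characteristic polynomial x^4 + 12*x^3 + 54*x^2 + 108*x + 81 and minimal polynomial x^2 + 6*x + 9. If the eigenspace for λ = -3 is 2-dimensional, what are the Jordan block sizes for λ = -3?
Block sizes for λ = -3: [2, 2]

Step 1 — from the characteristic polynomial, algebraic multiplicity of λ = -3 is 4. From dim ker(T − (-3)·I) = 2, there are exactly 2 Jordan blocks for λ = -3.
Step 2 — from the minimal polynomial, the factor (x + 3)^2 tells us the largest block for λ = -3 has size 2.
Step 3 — with total size 4, 2 blocks, and largest block 2, the block sizes (in nonincreasing order) are [2, 2].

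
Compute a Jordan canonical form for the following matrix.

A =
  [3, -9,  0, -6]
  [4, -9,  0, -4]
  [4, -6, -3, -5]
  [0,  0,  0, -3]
J_2(-3) ⊕ J_2(-3)

The characteristic polynomial is
  det(x·I − A) = x^4 + 12*x^3 + 54*x^2 + 108*x + 81 = (x + 3)^4

Eigenvalues and multiplicities (the geometric multiplicity of λ is n − rank(A − λI), which equals the number of Jordan blocks for λ):
  λ = -3: algebraic multiplicity = 4, geometric multiplicity = 2

Determining the block sizes for each eigenvalue:
  λ = -3: with am = 4 and gm = 2, the partition is not yet determined (e.g. several partitions of 4 into 2 parts exist). Let N = A − (-3)·I. Computing rank(N^1) = 2, rank(N^2) = 0; the number of blocks of size ≥ j is rank(N^{j−1}) − rank(N^j), giving [2, 2]. So we have 2 block(s) of size 2 → block sizes [2, 2]

Assembling the blocks gives a Jordan form
J =
  [-3,  1,  0,  0]
  [ 0, -3,  0,  0]
  [ 0,  0, -3,  1]
  [ 0,  0,  0, -3]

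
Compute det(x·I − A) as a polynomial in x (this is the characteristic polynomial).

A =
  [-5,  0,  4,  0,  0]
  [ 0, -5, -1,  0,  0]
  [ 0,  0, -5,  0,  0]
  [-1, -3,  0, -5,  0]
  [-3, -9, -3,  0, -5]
x^5 + 25*x^4 + 250*x^3 + 1250*x^2 + 3125*x + 3125

Expanding det(x·I − A) (e.g. by cofactor expansion or by noting that A is similar to its Jordan form J, which has the same characteristic polynomial as A) gives
  χ_A(x) = x^5 + 25*x^4 + 250*x^3 + 1250*x^2 + 3125*x + 3125
which factors as (x + 5)^5. The eigenvalues (with algebraic multiplicities) are λ = -5 with multiplicity 5.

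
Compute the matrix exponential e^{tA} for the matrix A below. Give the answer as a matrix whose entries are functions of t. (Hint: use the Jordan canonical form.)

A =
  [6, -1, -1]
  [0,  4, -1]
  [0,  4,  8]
e^{tA} =
  [exp(6*t), -t^2*exp(6*t) - t*exp(6*t), -t^2*exp(6*t)/2 - t*exp(6*t)]
  [0, -2*t*exp(6*t) + exp(6*t), -t*exp(6*t)]
  [0, 4*t*exp(6*t), 2*t*exp(6*t) + exp(6*t)]

Strategy: write A = P · J · P⁻¹ where J is a Jordan canonical form, so e^{tA} = P · e^{tJ} · P⁻¹, and e^{tJ} can be computed block-by-block.

A has Jordan form
J =
  [6, 1, 0]
  [0, 6, 1]
  [0, 0, 6]
(up to reordering of blocks).

Per-block formulas:
  For a 3×3 Jordan block J_3(6): exp(t · J_3(6)) = e^(6t)·(I + t·N + (t^2/2)·N^2), where N is the 3×3 nilpotent shift.

After assembling e^{tJ} and conjugating by P, we get:

e^{tA} =
  [exp(6*t), -t^2*exp(6*t) - t*exp(6*t), -t^2*exp(6*t)/2 - t*exp(6*t)]
  [0, -2*t*exp(6*t) + exp(6*t), -t*exp(6*t)]
  [0, 4*t*exp(6*t), 2*t*exp(6*t) + exp(6*t)]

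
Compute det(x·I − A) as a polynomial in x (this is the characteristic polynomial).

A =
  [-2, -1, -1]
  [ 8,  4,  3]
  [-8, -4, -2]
x^3

Expanding det(x·I − A) (e.g. by cofactor expansion or by noting that A is similar to its Jordan form J, which has the same characteristic polynomial as A) gives
  χ_A(x) = x^3
which factors as x^3. The eigenvalues (with algebraic multiplicities) are λ = 0 with multiplicity 3.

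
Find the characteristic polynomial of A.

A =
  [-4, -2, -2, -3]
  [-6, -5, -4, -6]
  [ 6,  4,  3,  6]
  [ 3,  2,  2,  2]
x^4 + 4*x^3 + 6*x^2 + 4*x + 1

Expanding det(x·I − A) (e.g. by cofactor expansion or by noting that A is similar to its Jordan form J, which has the same characteristic polynomial as A) gives
  χ_A(x) = x^4 + 4*x^3 + 6*x^2 + 4*x + 1
which factors as (x + 1)^4. The eigenvalues (with algebraic multiplicities) are λ = -1 with multiplicity 4.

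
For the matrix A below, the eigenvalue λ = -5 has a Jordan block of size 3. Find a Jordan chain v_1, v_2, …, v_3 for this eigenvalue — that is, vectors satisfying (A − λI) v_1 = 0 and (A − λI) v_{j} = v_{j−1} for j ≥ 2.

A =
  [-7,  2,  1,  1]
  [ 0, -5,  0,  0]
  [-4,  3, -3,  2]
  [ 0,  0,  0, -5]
A Jordan chain for λ = -5 of length 3:
v_1 = (-1, 0, -2, 0)ᵀ
v_2 = (2, 0, 3, 0)ᵀ
v_3 = (0, 1, 0, 0)ᵀ

Let N = A − (-5)·I. We want v_3 with N^3 v_3 = 0 but N^2 v_3 ≠ 0; then v_{j-1} := N · v_j for j = 3, …, 2.

Pick v_3 = (0, 1, 0, 0)ᵀ.
Then v_2 = N · v_3 = (2, 0, 3, 0)ᵀ.
Then v_1 = N · v_2 = (-1, 0, -2, 0)ᵀ.

Sanity check: (A − (-5)·I) v_1 = (0, 0, 0, 0)ᵀ = 0. ✓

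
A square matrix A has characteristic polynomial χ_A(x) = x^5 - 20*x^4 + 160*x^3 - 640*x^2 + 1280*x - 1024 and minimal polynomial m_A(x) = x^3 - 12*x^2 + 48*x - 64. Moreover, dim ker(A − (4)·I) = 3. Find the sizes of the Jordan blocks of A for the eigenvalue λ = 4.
Block sizes for λ = 4: [3, 1, 1]

Step 1 — from the characteristic polynomial, algebraic multiplicity of λ = 4 is 5. From dim ker(A − (4)·I) = 3, there are exactly 3 Jordan blocks for λ = 4.
Step 2 — from the minimal polynomial, the factor (x − 4)^3 tells us the largest block for λ = 4 has size 3.
Step 3 — with total size 5, 3 blocks, and largest block 3, the block sizes (in nonincreasing order) are [3, 1, 1].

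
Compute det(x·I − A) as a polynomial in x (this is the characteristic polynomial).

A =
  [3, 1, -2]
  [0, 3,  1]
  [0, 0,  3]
x^3 - 9*x^2 + 27*x - 27

Expanding det(x·I − A) (e.g. by cofactor expansion or by noting that A is similar to its Jordan form J, which has the same characteristic polynomial as A) gives
  χ_A(x) = x^3 - 9*x^2 + 27*x - 27
which factors as (x - 3)^3. The eigenvalues (with algebraic multiplicities) are λ = 3 with multiplicity 3.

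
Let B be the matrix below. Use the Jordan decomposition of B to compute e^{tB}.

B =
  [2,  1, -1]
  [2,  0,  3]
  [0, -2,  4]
e^{tB} =
  [t^2*exp(2*t) + exp(2*t), t*exp(2*t), t^2*exp(2*t)/2 - t*exp(2*t)]
  [-2*t^2*exp(2*t) + 2*t*exp(2*t), -2*t*exp(2*t) + exp(2*t), -t^2*exp(2*t) + 3*t*exp(2*t)]
  [-2*t^2*exp(2*t), -2*t*exp(2*t), -t^2*exp(2*t) + 2*t*exp(2*t) + exp(2*t)]

Strategy: write B = P · J · P⁻¹ where J is a Jordan canonical form, so e^{tB} = P · e^{tJ} · P⁻¹, and e^{tJ} can be computed block-by-block.

B has Jordan form
J =
  [2, 1, 0]
  [0, 2, 1]
  [0, 0, 2]
(up to reordering of blocks).

Per-block formulas:
  For a 3×3 Jordan block J_3(2): exp(t · J_3(2)) = e^(2t)·(I + t·N + (t^2/2)·N^2), where N is the 3×3 nilpotent shift.

After assembling e^{tJ} and conjugating by P, we get:

e^{tB} =
  [t^2*exp(2*t) + exp(2*t), t*exp(2*t), t^2*exp(2*t)/2 - t*exp(2*t)]
  [-2*t^2*exp(2*t) + 2*t*exp(2*t), -2*t*exp(2*t) + exp(2*t), -t^2*exp(2*t) + 3*t*exp(2*t)]
  [-2*t^2*exp(2*t), -2*t*exp(2*t), -t^2*exp(2*t) + 2*t*exp(2*t) + exp(2*t)]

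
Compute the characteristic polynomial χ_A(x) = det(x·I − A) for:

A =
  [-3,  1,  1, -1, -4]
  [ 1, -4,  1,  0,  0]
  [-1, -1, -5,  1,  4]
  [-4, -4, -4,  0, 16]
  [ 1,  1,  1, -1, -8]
x^5 + 20*x^4 + 160*x^3 + 640*x^2 + 1280*x + 1024

Expanding det(x·I − A) (e.g. by cofactor expansion or by noting that A is similar to its Jordan form J, which has the same characteristic polynomial as A) gives
  χ_A(x) = x^5 + 20*x^4 + 160*x^3 + 640*x^2 + 1280*x + 1024
which factors as (x + 4)^5. The eigenvalues (with algebraic multiplicities) are λ = -4 with multiplicity 5.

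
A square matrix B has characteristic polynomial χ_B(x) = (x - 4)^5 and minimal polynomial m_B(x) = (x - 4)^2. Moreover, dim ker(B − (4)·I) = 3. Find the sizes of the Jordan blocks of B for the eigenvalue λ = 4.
Block sizes for λ = 4: [2, 2, 1]

Step 1 — from the characteristic polynomial, algebraic multiplicity of λ = 4 is 5. From dim ker(B − (4)·I) = 3, there are exactly 3 Jordan blocks for λ = 4.
Step 2 — from the minimal polynomial, the factor (x − 4)^2 tells us the largest block for λ = 4 has size 2.
Step 3 — with total size 5, 3 blocks, and largest block 2, the block sizes (in nonincreasing order) are [2, 2, 1].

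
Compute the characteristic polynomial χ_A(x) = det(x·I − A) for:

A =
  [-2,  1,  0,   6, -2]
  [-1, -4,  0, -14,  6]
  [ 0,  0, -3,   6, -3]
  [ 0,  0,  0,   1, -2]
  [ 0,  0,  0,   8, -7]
x^5 + 15*x^4 + 90*x^3 + 270*x^2 + 405*x + 243

Expanding det(x·I − A) (e.g. by cofactor expansion or by noting that A is similar to its Jordan form J, which has the same characteristic polynomial as A) gives
  χ_A(x) = x^5 + 15*x^4 + 90*x^3 + 270*x^2 + 405*x + 243
which factors as (x + 3)^5. The eigenvalues (with algebraic multiplicities) are λ = -3 with multiplicity 5.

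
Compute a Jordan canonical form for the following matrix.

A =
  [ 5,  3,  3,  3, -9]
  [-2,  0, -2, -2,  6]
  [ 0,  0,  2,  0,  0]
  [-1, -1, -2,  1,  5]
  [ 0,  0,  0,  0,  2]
J_3(2) ⊕ J_1(2) ⊕ J_1(2)

The characteristic polynomial is
  det(x·I − A) = x^5 - 10*x^4 + 40*x^3 - 80*x^2 + 80*x - 32 = (x - 2)^5

Eigenvalues and multiplicities (the geometric multiplicity of λ is n − rank(A − λI), which equals the number of Jordan blocks for λ):
  λ = 2: algebraic multiplicity = 5, geometric multiplicity = 3

Determining the block sizes for each eigenvalue:
  λ = 2: with am = 5 and gm = 3, the partition is not yet determined (e.g. several partitions of 5 into 3 parts exist). Let N = A − (2)·I. Computing rank(N^1) = 2, rank(N^2) = 1, rank(N^3) = 0; the number of blocks of size ≥ j is rank(N^{j−1}) − rank(N^j), giving [3, 1, 1]. So we have 1 block(s) of size 3, 2 block(s) of size 1 → block sizes [3, 1, 1]

Assembling the blocks gives a Jordan form
J =
  [2, 1, 0, 0, 0]
  [0, 2, 1, 0, 0]
  [0, 0, 2, 0, 0]
  [0, 0, 0, 2, 0]
  [0, 0, 0, 0, 2]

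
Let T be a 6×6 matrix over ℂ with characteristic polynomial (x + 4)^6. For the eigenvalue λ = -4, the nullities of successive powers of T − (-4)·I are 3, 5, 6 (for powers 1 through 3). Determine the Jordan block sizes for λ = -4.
Block sizes for λ = -4: [3, 2, 1]

From the dimensions of kernels of powers, the number of Jordan blocks of size at least j is d_j − d_{j−1} where d_j = dim ker(N^j) (with d_0 = 0). Computing the differences gives [3, 2, 1].
The number of blocks of size exactly k is (#blocks of size ≥ k) − (#blocks of size ≥ k + 1), so the partition is: 1 block(s) of size 1, 1 block(s) of size 2, 1 block(s) of size 3.
In nonincreasing order the block sizes are [3, 2, 1].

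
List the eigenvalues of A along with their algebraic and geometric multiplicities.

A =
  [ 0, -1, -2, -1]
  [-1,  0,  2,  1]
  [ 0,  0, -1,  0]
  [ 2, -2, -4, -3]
λ = -1: alg = 4, geom = 3

Step 1 — factor the characteristic polynomial to read off the algebraic multiplicities:
  χ_A(x) = (x + 1)^4

Step 2 — compute geometric multiplicities via the rank-nullity identity g(λ) = n − rank(A − λI):
  rank(A − (-1)·I) = 1, so dim ker(A − (-1)·I) = n − 1 = 3

Summary:
  λ = -1: algebraic multiplicity = 4, geometric multiplicity = 3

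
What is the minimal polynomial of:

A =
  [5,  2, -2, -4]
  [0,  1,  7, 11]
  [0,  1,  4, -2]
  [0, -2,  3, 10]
x^3 - 15*x^2 + 75*x - 125

The characteristic polynomial is χ_A(x) = (x - 5)^4, so the eigenvalues are known. The minimal polynomial is
  m_A(x) = Π_λ (x − λ)^{k_λ}
where k_λ is the size of the *largest* Jordan block for λ (equivalently, the smallest k with (A − λI)^k v = 0 for every generalised eigenvector v of λ).

  λ = 5: largest Jordan block has size 3, contributing (x − 5)^3

So m_A(x) = (x - 5)^3 = x^3 - 15*x^2 + 75*x - 125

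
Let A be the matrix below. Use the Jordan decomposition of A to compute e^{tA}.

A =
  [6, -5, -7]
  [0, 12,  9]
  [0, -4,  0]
e^{tA} =
  [exp(6*t), -t^2*exp(6*t) - 5*t*exp(6*t), -3*t^2*exp(6*t)/2 - 7*t*exp(6*t)]
  [0, 6*t*exp(6*t) + exp(6*t), 9*t*exp(6*t)]
  [0, -4*t*exp(6*t), -6*t*exp(6*t) + exp(6*t)]

Strategy: write A = P · J · P⁻¹ where J is a Jordan canonical form, so e^{tA} = P · e^{tJ} · P⁻¹, and e^{tJ} can be computed block-by-block.

A has Jordan form
J =
  [6, 1, 0]
  [0, 6, 1]
  [0, 0, 6]
(up to reordering of blocks).

Per-block formulas:
  For a 3×3 Jordan block J_3(6): exp(t · J_3(6)) = e^(6t)·(I + t·N + (t^2/2)·N^2), where N is the 3×3 nilpotent shift.

After assembling e^{tJ} and conjugating by P, we get:

e^{tA} =
  [exp(6*t), -t^2*exp(6*t) - 5*t*exp(6*t), -3*t^2*exp(6*t)/2 - 7*t*exp(6*t)]
  [0, 6*t*exp(6*t) + exp(6*t), 9*t*exp(6*t)]
  [0, -4*t*exp(6*t), -6*t*exp(6*t) + exp(6*t)]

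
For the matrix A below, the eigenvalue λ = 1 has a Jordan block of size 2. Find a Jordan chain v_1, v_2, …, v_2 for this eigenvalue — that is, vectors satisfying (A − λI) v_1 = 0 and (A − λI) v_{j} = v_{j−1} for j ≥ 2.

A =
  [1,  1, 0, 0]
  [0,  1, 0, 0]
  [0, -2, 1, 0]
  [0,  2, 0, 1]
A Jordan chain for λ = 1 of length 2:
v_1 = (1, 0, -2, 2)ᵀ
v_2 = (0, 1, 0, 0)ᵀ

Let N = A − (1)·I. We want v_2 with N^2 v_2 = 0 but N^1 v_2 ≠ 0; then v_{j-1} := N · v_j for j = 2, …, 2.

Pick v_2 = (0, 1, 0, 0)ᵀ.
Then v_1 = N · v_2 = (1, 0, -2, 2)ᵀ.

Sanity check: (A − (1)·I) v_1 = (0, 0, 0, 0)ᵀ = 0. ✓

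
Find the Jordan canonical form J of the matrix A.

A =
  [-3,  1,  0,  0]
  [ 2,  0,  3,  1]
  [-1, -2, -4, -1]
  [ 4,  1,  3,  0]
J_3(-2) ⊕ J_1(-1)

The characteristic polynomial is
  det(x·I − A) = x^4 + 7*x^3 + 18*x^2 + 20*x + 8 = (x + 1)*(x + 2)^3

Eigenvalues and multiplicities (the geometric multiplicity of λ is n − rank(A − λI), which equals the number of Jordan blocks for λ):
  λ = -2: algebraic multiplicity = 3, geometric multiplicity = 1
  λ = -1: algebraic multiplicity = 1, geometric multiplicity = 1

Determining the block sizes for each eigenvalue:
  λ = -2: one block (gm = 1), so the single block has size am = 3 → block sizes [3]
  λ = -1: one block (gm = 1), so the single block has size am = 1 → block sizes [1]

Assembling the blocks gives a Jordan form
J =
  [-2,  1,  0,  0]
  [ 0, -2,  1,  0]
  [ 0,  0, -2,  0]
  [ 0,  0,  0, -1]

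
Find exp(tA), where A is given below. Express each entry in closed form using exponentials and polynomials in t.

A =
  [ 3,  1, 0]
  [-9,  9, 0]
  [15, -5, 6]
e^{tA} =
  [-3*t*exp(6*t) + exp(6*t), t*exp(6*t), 0]
  [-9*t*exp(6*t), 3*t*exp(6*t) + exp(6*t), 0]
  [15*t*exp(6*t), -5*t*exp(6*t), exp(6*t)]

Strategy: write A = P · J · P⁻¹ where J is a Jordan canonical form, so e^{tA} = P · e^{tJ} · P⁻¹, and e^{tJ} can be computed block-by-block.

A has Jordan form
J =
  [6, 1, 0]
  [0, 6, 0]
  [0, 0, 6]
(up to reordering of blocks).

Per-block formulas:
  For a 1×1 block at λ = 6: exp(t · [6]) = [e^(6t)].
  For a 2×2 Jordan block J_2(6): exp(t · J_2(6)) = e^(6t)·(I + t·N), where N is the 2×2 nilpotent shift.

After assembling e^{tJ} and conjugating by P, we get:

e^{tA} =
  [-3*t*exp(6*t) + exp(6*t), t*exp(6*t), 0]
  [-9*t*exp(6*t), 3*t*exp(6*t) + exp(6*t), 0]
  [15*t*exp(6*t), -5*t*exp(6*t), exp(6*t)]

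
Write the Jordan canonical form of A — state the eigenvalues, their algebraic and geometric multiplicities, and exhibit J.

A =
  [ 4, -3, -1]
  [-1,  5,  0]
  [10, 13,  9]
J_3(6)

The characteristic polynomial is
  det(x·I − A) = x^3 - 18*x^2 + 108*x - 216 = (x - 6)^3

Eigenvalues and multiplicities (the geometric multiplicity of λ is n − rank(A − λI), which equals the number of Jordan blocks for λ):
  λ = 6: algebraic multiplicity = 3, geometric multiplicity = 1

Determining the block sizes for each eigenvalue:
  λ = 6: one block (gm = 1), so the single block has size am = 3 → block sizes [3]

Assembling the blocks gives a Jordan form
J =
  [6, 1, 0]
  [0, 6, 1]
  [0, 0, 6]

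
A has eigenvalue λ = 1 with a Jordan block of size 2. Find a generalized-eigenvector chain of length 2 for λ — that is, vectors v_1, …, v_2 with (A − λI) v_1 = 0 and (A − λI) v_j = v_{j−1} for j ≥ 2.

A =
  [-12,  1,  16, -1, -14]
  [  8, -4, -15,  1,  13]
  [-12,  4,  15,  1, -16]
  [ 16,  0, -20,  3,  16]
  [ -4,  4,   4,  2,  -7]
A Jordan chain for λ = 1 of length 2:
v_1 = (2, -2, -2, -4, -4)ᵀ
v_2 = (1, -1, 1, 0, 0)ᵀ

Let N = A − (1)·I. We want v_2 with N^2 v_2 = 0 but N^1 v_2 ≠ 0; then v_{j-1} := N · v_j for j = 2, …, 2.

Pick v_2 = (1, -1, 1, 0, 0)ᵀ.
Then v_1 = N · v_2 = (2, -2, -2, -4, -4)ᵀ.

Sanity check: (A − (1)·I) v_1 = (0, 0, 0, 0, 0)ᵀ = 0. ✓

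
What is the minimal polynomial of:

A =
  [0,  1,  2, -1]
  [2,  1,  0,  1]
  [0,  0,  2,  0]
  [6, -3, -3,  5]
x^3 - 6*x^2 + 12*x - 8

The characteristic polynomial is χ_A(x) = (x - 2)^4, so the eigenvalues are known. The minimal polynomial is
  m_A(x) = Π_λ (x − λ)^{k_λ}
where k_λ is the size of the *largest* Jordan block for λ (equivalently, the smallest k with (A − λI)^k v = 0 for every generalised eigenvector v of λ).

  λ = 2: largest Jordan block has size 3, contributing (x − 2)^3

So m_A(x) = (x - 2)^3 = x^3 - 6*x^2 + 12*x - 8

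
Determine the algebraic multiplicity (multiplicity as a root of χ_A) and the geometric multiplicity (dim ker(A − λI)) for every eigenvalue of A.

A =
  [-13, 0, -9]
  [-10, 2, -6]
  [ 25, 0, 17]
λ = 2: alg = 3, geom = 2

Step 1 — factor the characteristic polynomial to read off the algebraic multiplicities:
  χ_A(x) = (x - 2)^3

Step 2 — compute geometric multiplicities via the rank-nullity identity g(λ) = n − rank(A − λI):
  rank(A − (2)·I) = 1, so dim ker(A − (2)·I) = n − 1 = 2

Summary:
  λ = 2: algebraic multiplicity = 3, geometric multiplicity = 2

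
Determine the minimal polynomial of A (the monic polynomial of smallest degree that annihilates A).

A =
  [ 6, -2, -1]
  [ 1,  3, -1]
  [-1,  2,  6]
x^2 - 10*x + 25

The characteristic polynomial is χ_A(x) = (x - 5)^3, so the eigenvalues are known. The minimal polynomial is
  m_A(x) = Π_λ (x − λ)^{k_λ}
where k_λ is the size of the *largest* Jordan block for λ (equivalently, the smallest k with (A − λI)^k v = 0 for every generalised eigenvector v of λ).

  λ = 5: largest Jordan block has size 2, contributing (x − 5)^2

So m_A(x) = (x - 5)^2 = x^2 - 10*x + 25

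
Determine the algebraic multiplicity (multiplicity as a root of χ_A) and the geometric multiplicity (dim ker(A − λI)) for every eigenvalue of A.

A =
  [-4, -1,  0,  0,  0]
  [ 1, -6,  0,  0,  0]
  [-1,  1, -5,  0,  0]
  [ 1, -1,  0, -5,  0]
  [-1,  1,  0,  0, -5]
λ = -5: alg = 5, geom = 4

Step 1 — factor the characteristic polynomial to read off the algebraic multiplicities:
  χ_A(x) = (x + 5)^5

Step 2 — compute geometric multiplicities via the rank-nullity identity g(λ) = n − rank(A − λI):
  rank(A − (-5)·I) = 1, so dim ker(A − (-5)·I) = n − 1 = 4

Summary:
  λ = -5: algebraic multiplicity = 5, geometric multiplicity = 4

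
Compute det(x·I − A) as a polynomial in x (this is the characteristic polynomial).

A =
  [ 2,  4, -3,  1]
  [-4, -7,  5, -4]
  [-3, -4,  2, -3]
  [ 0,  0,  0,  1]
x^4 + 2*x^3 - 2*x - 1

Expanding det(x·I − A) (e.g. by cofactor expansion or by noting that A is similar to its Jordan form J, which has the same characteristic polynomial as A) gives
  χ_A(x) = x^4 + 2*x^3 - 2*x - 1
which factors as (x - 1)*(x + 1)^3. The eigenvalues (with algebraic multiplicities) are λ = -1 with multiplicity 3, λ = 1 with multiplicity 1.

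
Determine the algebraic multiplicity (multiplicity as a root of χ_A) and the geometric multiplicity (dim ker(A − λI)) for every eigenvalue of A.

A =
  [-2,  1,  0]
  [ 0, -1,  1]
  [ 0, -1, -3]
λ = -2: alg = 3, geom = 1

Step 1 — factor the characteristic polynomial to read off the algebraic multiplicities:
  χ_A(x) = (x + 2)^3

Step 2 — compute geometric multiplicities via the rank-nullity identity g(λ) = n − rank(A − λI):
  rank(A − (-2)·I) = 2, so dim ker(A − (-2)·I) = n − 2 = 1

Summary:
  λ = -2: algebraic multiplicity = 3, geometric multiplicity = 1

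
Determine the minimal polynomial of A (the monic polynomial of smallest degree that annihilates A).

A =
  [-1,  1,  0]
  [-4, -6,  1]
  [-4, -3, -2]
x^3 + 9*x^2 + 27*x + 27

The characteristic polynomial is χ_A(x) = (x + 3)^3, so the eigenvalues are known. The minimal polynomial is
  m_A(x) = Π_λ (x − λ)^{k_λ}
where k_λ is the size of the *largest* Jordan block for λ (equivalently, the smallest k with (A − λI)^k v = 0 for every generalised eigenvector v of λ).

  λ = -3: largest Jordan block has size 3, contributing (x + 3)^3

So m_A(x) = (x + 3)^3 = x^3 + 9*x^2 + 27*x + 27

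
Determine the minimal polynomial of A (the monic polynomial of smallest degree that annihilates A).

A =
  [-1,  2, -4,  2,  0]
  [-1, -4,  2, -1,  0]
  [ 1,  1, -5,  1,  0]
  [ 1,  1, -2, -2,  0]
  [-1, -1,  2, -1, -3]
x^2 + 6*x + 9

The characteristic polynomial is χ_A(x) = (x + 3)^5, so the eigenvalues are known. The minimal polynomial is
  m_A(x) = Π_λ (x − λ)^{k_λ}
where k_λ is the size of the *largest* Jordan block for λ (equivalently, the smallest k with (A − λI)^k v = 0 for every generalised eigenvector v of λ).

  λ = -3: largest Jordan block has size 2, contributing (x + 3)^2

So m_A(x) = (x + 3)^2 = x^2 + 6*x + 9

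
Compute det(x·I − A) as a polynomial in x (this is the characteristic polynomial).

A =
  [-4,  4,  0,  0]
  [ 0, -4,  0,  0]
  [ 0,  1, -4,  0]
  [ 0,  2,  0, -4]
x^4 + 16*x^3 + 96*x^2 + 256*x + 256

Expanding det(x·I − A) (e.g. by cofactor expansion or by noting that A is similar to its Jordan form J, which has the same characteristic polynomial as A) gives
  χ_A(x) = x^4 + 16*x^3 + 96*x^2 + 256*x + 256
which factors as (x + 4)^4. The eigenvalues (with algebraic multiplicities) are λ = -4 with multiplicity 4.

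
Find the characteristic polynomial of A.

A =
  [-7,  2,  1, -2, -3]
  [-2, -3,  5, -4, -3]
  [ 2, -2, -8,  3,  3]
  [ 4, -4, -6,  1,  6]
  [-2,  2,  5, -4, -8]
x^5 + 25*x^4 + 250*x^3 + 1250*x^2 + 3125*x + 3125

Expanding det(x·I − A) (e.g. by cofactor expansion or by noting that A is similar to its Jordan form J, which has the same characteristic polynomial as A) gives
  χ_A(x) = x^5 + 25*x^4 + 250*x^3 + 1250*x^2 + 3125*x + 3125
which factors as (x + 5)^5. The eigenvalues (with algebraic multiplicities) are λ = -5 with multiplicity 5.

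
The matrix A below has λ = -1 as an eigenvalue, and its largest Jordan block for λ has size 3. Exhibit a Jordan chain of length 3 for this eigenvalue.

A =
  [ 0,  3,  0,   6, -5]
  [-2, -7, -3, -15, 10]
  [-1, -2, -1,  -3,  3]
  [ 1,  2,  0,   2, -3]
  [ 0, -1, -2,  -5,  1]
A Jordan chain for λ = -1 of length 3:
v_1 = (1, -2, 0, 0, -1)ᵀ
v_2 = (1, -2, -1, 1, 0)ᵀ
v_3 = (1, 0, 0, 0, 0)ᵀ

Let N = A − (-1)·I. We want v_3 with N^3 v_3 = 0 but N^2 v_3 ≠ 0; then v_{j-1} := N · v_j for j = 3, …, 2.

Pick v_3 = (1, 0, 0, 0, 0)ᵀ.
Then v_2 = N · v_3 = (1, -2, -1, 1, 0)ᵀ.
Then v_1 = N · v_2 = (1, -2, 0, 0, -1)ᵀ.

Sanity check: (A − (-1)·I) v_1 = (0, 0, 0, 0, 0)ᵀ = 0. ✓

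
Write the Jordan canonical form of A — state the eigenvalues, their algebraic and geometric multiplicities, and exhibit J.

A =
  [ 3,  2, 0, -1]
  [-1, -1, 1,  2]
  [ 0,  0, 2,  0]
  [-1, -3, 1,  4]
J_3(2) ⊕ J_1(2)

The characteristic polynomial is
  det(x·I − A) = x^4 - 8*x^3 + 24*x^2 - 32*x + 16 = (x - 2)^4

Eigenvalues and multiplicities (the geometric multiplicity of λ is n − rank(A − λI), which equals the number of Jordan blocks for λ):
  λ = 2: algebraic multiplicity = 4, geometric multiplicity = 2

Determining the block sizes for each eigenvalue:
  λ = 2: with am = 4 and gm = 2, the partition is not yet determined (e.g. several partitions of 4 into 2 parts exist). Let N = A − (2)·I. Computing rank(N^1) = 2, rank(N^2) = 1, rank(N^3) = 0; the number of blocks of size ≥ j is rank(N^{j−1}) − rank(N^j), giving [2, 1, 1]. So we have 1 block(s) of size 3, 1 block(s) of size 1 → block sizes [3, 1]

Assembling the blocks gives a Jordan form
J =
  [2, 1, 0, 0]
  [0, 2, 1, 0]
  [0, 0, 2, 0]
  [0, 0, 0, 2]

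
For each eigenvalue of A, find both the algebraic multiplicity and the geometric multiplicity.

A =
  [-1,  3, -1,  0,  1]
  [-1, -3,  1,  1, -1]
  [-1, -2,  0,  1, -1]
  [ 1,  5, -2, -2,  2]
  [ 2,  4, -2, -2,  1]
λ = -1: alg = 5, geom = 3

Step 1 — factor the characteristic polynomial to read off the algebraic multiplicities:
  χ_A(x) = (x + 1)^5

Step 2 — compute geometric multiplicities via the rank-nullity identity g(λ) = n − rank(A − λI):
  rank(A − (-1)·I) = 2, so dim ker(A − (-1)·I) = n − 2 = 3

Summary:
  λ = -1: algebraic multiplicity = 5, geometric multiplicity = 3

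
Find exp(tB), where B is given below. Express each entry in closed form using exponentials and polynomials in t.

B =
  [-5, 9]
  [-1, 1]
e^{tB} =
  [-3*t*exp(-2*t) + exp(-2*t), 9*t*exp(-2*t)]
  [-t*exp(-2*t), 3*t*exp(-2*t) + exp(-2*t)]

Strategy: write B = P · J · P⁻¹ where J is a Jordan canonical form, so e^{tB} = P · e^{tJ} · P⁻¹, and e^{tJ} can be computed block-by-block.

B has Jordan form
J =
  [-2,  1]
  [ 0, -2]
(up to reordering of blocks).

Per-block formulas:
  For a 2×2 Jordan block J_2(-2): exp(t · J_2(-2)) = e^(-2t)·(I + t·N), where N is the 2×2 nilpotent shift.

After assembling e^{tJ} and conjugating by P, we get:

e^{tB} =
  [-3*t*exp(-2*t) + exp(-2*t), 9*t*exp(-2*t)]
  [-t*exp(-2*t), 3*t*exp(-2*t) + exp(-2*t)]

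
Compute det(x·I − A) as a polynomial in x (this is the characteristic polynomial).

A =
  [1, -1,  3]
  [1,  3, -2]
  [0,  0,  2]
x^3 - 6*x^2 + 12*x - 8

Expanding det(x·I − A) (e.g. by cofactor expansion or by noting that A is similar to its Jordan form J, which has the same characteristic polynomial as A) gives
  χ_A(x) = x^3 - 6*x^2 + 12*x - 8
which factors as (x - 2)^3. The eigenvalues (with algebraic multiplicities) are λ = 2 with multiplicity 3.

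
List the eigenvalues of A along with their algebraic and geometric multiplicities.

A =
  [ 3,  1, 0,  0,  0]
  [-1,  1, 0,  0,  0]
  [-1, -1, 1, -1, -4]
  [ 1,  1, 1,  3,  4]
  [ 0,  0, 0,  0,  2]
λ = 2: alg = 5, geom = 3

Step 1 — factor the characteristic polynomial to read off the algebraic multiplicities:
  χ_A(x) = (x - 2)^5

Step 2 — compute geometric multiplicities via the rank-nullity identity g(λ) = n − rank(A − λI):
  rank(A − (2)·I) = 2, so dim ker(A − (2)·I) = n − 2 = 3

Summary:
  λ = 2: algebraic multiplicity = 5, geometric multiplicity = 3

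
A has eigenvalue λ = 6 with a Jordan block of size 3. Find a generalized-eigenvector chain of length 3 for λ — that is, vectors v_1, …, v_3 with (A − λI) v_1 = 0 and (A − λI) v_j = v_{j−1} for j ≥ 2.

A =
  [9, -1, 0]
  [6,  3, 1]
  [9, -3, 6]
A Jordan chain for λ = 6 of length 3:
v_1 = (3, 9, 9)ᵀ
v_2 = (3, 6, 9)ᵀ
v_3 = (1, 0, 0)ᵀ

Let N = A − (6)·I. We want v_3 with N^3 v_3 = 0 but N^2 v_3 ≠ 0; then v_{j-1} := N · v_j for j = 3, …, 2.

Pick v_3 = (1, 0, 0)ᵀ.
Then v_2 = N · v_3 = (3, 6, 9)ᵀ.
Then v_1 = N · v_2 = (3, 9, 9)ᵀ.

Sanity check: (A − (6)·I) v_1 = (0, 0, 0)ᵀ = 0. ✓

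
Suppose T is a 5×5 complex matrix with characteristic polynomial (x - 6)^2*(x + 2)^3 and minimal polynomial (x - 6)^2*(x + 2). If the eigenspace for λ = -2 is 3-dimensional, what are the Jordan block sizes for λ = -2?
Block sizes for λ = -2: [1, 1, 1]

Step 1 — from the characteristic polynomial, algebraic multiplicity of λ = -2 is 3. From dim ker(T − (-2)·I) = 3, there are exactly 3 Jordan blocks for λ = -2.
Step 2 — from the minimal polynomial, the factor (x + 2) tells us the largest block for λ = -2 has size 1.
Step 3 — with total size 3, 3 blocks, and largest block 1, the block sizes (in nonincreasing order) are [1, 1, 1].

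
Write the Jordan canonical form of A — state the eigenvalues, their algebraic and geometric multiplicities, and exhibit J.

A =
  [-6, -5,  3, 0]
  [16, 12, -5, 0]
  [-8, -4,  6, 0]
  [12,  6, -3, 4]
J_3(4) ⊕ J_1(4)

The characteristic polynomial is
  det(x·I − A) = x^4 - 16*x^3 + 96*x^2 - 256*x + 256 = (x - 4)^4

Eigenvalues and multiplicities (the geometric multiplicity of λ is n − rank(A − λI), which equals the number of Jordan blocks for λ):
  λ = 4: algebraic multiplicity = 4, geometric multiplicity = 2

Determining the block sizes for each eigenvalue:
  λ = 4: with am = 4 and gm = 2, the partition is not yet determined (e.g. several partitions of 4 into 2 parts exist). Let N = A − (4)·I. Computing rank(N^1) = 2, rank(N^2) = 1, rank(N^3) = 0; the number of blocks of size ≥ j is rank(N^{j−1}) − rank(N^j), giving [2, 1, 1]. So we have 1 block(s) of size 3, 1 block(s) of size 1 → block sizes [3, 1]

Assembling the blocks gives a Jordan form
J =
  [4, 1, 0, 0]
  [0, 4, 1, 0]
  [0, 0, 4, 0]
  [0, 0, 0, 4]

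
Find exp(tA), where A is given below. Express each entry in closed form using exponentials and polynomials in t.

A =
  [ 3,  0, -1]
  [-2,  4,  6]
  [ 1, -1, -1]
e^{tA} =
  [t*exp(2*t) + exp(2*t), t^2*exp(2*t)/2, t^2*exp(2*t) - t*exp(2*t)]
  [-2*t*exp(2*t), -t^2*exp(2*t) + 2*t*exp(2*t) + exp(2*t), -2*t^2*exp(2*t) + 6*t*exp(2*t)]
  [t*exp(2*t), t^2*exp(2*t)/2 - t*exp(2*t), t^2*exp(2*t) - 3*t*exp(2*t) + exp(2*t)]

Strategy: write A = P · J · P⁻¹ where J is a Jordan canonical form, so e^{tA} = P · e^{tJ} · P⁻¹, and e^{tJ} can be computed block-by-block.

A has Jordan form
J =
  [2, 1, 0]
  [0, 2, 1]
  [0, 0, 2]
(up to reordering of blocks).

Per-block formulas:
  For a 3×3 Jordan block J_3(2): exp(t · J_3(2)) = e^(2t)·(I + t·N + (t^2/2)·N^2), where N is the 3×3 nilpotent shift.

After assembling e^{tJ} and conjugating by P, we get:

e^{tA} =
  [t*exp(2*t) + exp(2*t), t^2*exp(2*t)/2, t^2*exp(2*t) - t*exp(2*t)]
  [-2*t*exp(2*t), -t^2*exp(2*t) + 2*t*exp(2*t) + exp(2*t), -2*t^2*exp(2*t) + 6*t*exp(2*t)]
  [t*exp(2*t), t^2*exp(2*t)/2 - t*exp(2*t), t^2*exp(2*t) - 3*t*exp(2*t) + exp(2*t)]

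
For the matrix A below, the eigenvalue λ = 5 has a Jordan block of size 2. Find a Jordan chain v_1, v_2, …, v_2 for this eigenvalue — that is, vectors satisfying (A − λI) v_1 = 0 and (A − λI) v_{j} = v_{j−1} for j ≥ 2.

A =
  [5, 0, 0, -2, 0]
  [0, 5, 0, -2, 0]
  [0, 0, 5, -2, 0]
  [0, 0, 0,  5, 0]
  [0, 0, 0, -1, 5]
A Jordan chain for λ = 5 of length 2:
v_1 = (-2, -2, -2, 0, -1)ᵀ
v_2 = (0, 0, 0, 1, 0)ᵀ

Let N = A − (5)·I. We want v_2 with N^2 v_2 = 0 but N^1 v_2 ≠ 0; then v_{j-1} := N · v_j for j = 2, …, 2.

Pick v_2 = (0, 0, 0, 1, 0)ᵀ.
Then v_1 = N · v_2 = (-2, -2, -2, 0, -1)ᵀ.

Sanity check: (A − (5)·I) v_1 = (0, 0, 0, 0, 0)ᵀ = 0. ✓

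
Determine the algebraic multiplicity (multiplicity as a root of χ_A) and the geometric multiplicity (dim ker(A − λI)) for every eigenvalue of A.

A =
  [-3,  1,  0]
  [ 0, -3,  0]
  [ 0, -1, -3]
λ = -3: alg = 3, geom = 2

Step 1 — factor the characteristic polynomial to read off the algebraic multiplicities:
  χ_A(x) = (x + 3)^3

Step 2 — compute geometric multiplicities via the rank-nullity identity g(λ) = n − rank(A − λI):
  rank(A − (-3)·I) = 1, so dim ker(A − (-3)·I) = n − 1 = 2

Summary:
  λ = -3: algebraic multiplicity = 3, geometric multiplicity = 2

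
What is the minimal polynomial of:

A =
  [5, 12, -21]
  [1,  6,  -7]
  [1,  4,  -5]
x^2 - 4*x + 4

The characteristic polynomial is χ_A(x) = (x - 2)^3, so the eigenvalues are known. The minimal polynomial is
  m_A(x) = Π_λ (x − λ)^{k_λ}
where k_λ is the size of the *largest* Jordan block for λ (equivalently, the smallest k with (A − λI)^k v = 0 for every generalised eigenvector v of λ).

  λ = 2: largest Jordan block has size 2, contributing (x − 2)^2

So m_A(x) = (x - 2)^2 = x^2 - 4*x + 4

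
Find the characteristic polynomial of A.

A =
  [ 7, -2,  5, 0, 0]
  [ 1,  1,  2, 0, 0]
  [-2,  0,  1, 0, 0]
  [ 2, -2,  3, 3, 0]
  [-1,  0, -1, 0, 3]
x^5 - 15*x^4 + 90*x^3 - 270*x^2 + 405*x - 243

Expanding det(x·I − A) (e.g. by cofactor expansion or by noting that A is similar to its Jordan form J, which has the same characteristic polynomial as A) gives
  χ_A(x) = x^5 - 15*x^4 + 90*x^3 - 270*x^2 + 405*x - 243
which factors as (x - 3)^5. The eigenvalues (with algebraic multiplicities) are λ = 3 with multiplicity 5.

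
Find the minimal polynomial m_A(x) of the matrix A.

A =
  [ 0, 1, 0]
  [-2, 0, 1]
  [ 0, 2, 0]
x^3

The characteristic polynomial is χ_A(x) = x^3, so the eigenvalues are known. The minimal polynomial is
  m_A(x) = Π_λ (x − λ)^{k_λ}
where k_λ is the size of the *largest* Jordan block for λ (equivalently, the smallest k with (A − λI)^k v = 0 for every generalised eigenvector v of λ).

  λ = 0: largest Jordan block has size 3, contributing (x − 0)^3

So m_A(x) = x^3 = x^3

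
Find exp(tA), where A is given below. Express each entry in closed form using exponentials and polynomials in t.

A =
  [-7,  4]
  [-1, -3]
e^{tA} =
  [-2*t*exp(-5*t) + exp(-5*t), 4*t*exp(-5*t)]
  [-t*exp(-5*t), 2*t*exp(-5*t) + exp(-5*t)]

Strategy: write A = P · J · P⁻¹ where J is a Jordan canonical form, so e^{tA} = P · e^{tJ} · P⁻¹, and e^{tJ} can be computed block-by-block.

A has Jordan form
J =
  [-5,  1]
  [ 0, -5]
(up to reordering of blocks).

Per-block formulas:
  For a 2×2 Jordan block J_2(-5): exp(t · J_2(-5)) = e^(-5t)·(I + t·N), where N is the 2×2 nilpotent shift.

After assembling e^{tJ} and conjugating by P, we get:

e^{tA} =
  [-2*t*exp(-5*t) + exp(-5*t), 4*t*exp(-5*t)]
  [-t*exp(-5*t), 2*t*exp(-5*t) + exp(-5*t)]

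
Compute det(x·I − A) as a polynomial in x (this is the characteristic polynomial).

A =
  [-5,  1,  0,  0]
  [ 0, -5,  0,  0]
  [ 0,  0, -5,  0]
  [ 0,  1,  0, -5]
x^4 + 20*x^3 + 150*x^2 + 500*x + 625

Expanding det(x·I − A) (e.g. by cofactor expansion or by noting that A is similar to its Jordan form J, which has the same characteristic polynomial as A) gives
  χ_A(x) = x^4 + 20*x^3 + 150*x^2 + 500*x + 625
which factors as (x + 5)^4. The eigenvalues (with algebraic multiplicities) are λ = -5 with multiplicity 4.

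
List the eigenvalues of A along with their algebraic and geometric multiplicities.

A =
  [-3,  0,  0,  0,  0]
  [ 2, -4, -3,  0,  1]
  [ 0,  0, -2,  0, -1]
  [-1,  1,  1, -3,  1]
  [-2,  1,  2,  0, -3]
λ = -3: alg = 5, geom = 2

Step 1 — factor the characteristic polynomial to read off the algebraic multiplicities:
  χ_A(x) = (x + 3)^5

Step 2 — compute geometric multiplicities via the rank-nullity identity g(λ) = n − rank(A − λI):
  rank(A − (-3)·I) = 3, so dim ker(A − (-3)·I) = n − 3 = 2

Summary:
  λ = -3: algebraic multiplicity = 5, geometric multiplicity = 2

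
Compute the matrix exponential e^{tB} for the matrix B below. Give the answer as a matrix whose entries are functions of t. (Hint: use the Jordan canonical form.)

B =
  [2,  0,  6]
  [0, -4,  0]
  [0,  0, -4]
e^{tB} =
  [exp(2*t), 0, exp(2*t) - exp(-4*t)]
  [0, exp(-4*t), 0]
  [0, 0, exp(-4*t)]

Strategy: write B = P · J · P⁻¹ where J is a Jordan canonical form, so e^{tB} = P · e^{tJ} · P⁻¹, and e^{tJ} can be computed block-by-block.

B has Jordan form
J =
  [-4,  0, 0]
  [ 0, -4, 0]
  [ 0,  0, 2]
(up to reordering of blocks).

Per-block formulas:
  For a 1×1 block at λ = -4: exp(t · [-4]) = [e^(-4t)].
  For a 1×1 block at λ = 2: exp(t · [2]) = [e^(2t)].

After assembling e^{tJ} and conjugating by P, we get:

e^{tB} =
  [exp(2*t), 0, exp(2*t) - exp(-4*t)]
  [0, exp(-4*t), 0]
  [0, 0, exp(-4*t)]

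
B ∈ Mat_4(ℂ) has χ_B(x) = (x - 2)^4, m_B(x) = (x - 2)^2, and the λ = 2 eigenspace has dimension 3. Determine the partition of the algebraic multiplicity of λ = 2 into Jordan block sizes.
Block sizes for λ = 2: [2, 1, 1]

Step 1 — from the characteristic polynomial, algebraic multiplicity of λ = 2 is 4. From dim ker(B − (2)·I) = 3, there are exactly 3 Jordan blocks for λ = 2.
Step 2 — from the minimal polynomial, the factor (x − 2)^2 tells us the largest block for λ = 2 has size 2.
Step 3 — with total size 4, 3 blocks, and largest block 2, the block sizes (in nonincreasing order) are [2, 1, 1].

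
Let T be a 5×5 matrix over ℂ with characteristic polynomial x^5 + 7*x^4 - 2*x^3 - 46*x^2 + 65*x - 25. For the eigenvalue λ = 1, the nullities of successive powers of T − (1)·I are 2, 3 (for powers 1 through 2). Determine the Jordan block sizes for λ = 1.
Block sizes for λ = 1: [2, 1]

From the dimensions of kernels of powers, the number of Jordan blocks of size at least j is d_j − d_{j−1} where d_j = dim ker(N^j) (with d_0 = 0). Computing the differences gives [2, 1].
The number of blocks of size exactly k is (#blocks of size ≥ k) − (#blocks of size ≥ k + 1), so the partition is: 1 block(s) of size 1, 1 block(s) of size 2.
In nonincreasing order the block sizes are [2, 1].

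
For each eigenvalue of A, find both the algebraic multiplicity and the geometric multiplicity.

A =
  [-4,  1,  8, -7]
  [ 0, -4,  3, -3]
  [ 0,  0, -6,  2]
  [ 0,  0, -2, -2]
λ = -4: alg = 4, geom = 2

Step 1 — factor the characteristic polynomial to read off the algebraic multiplicities:
  χ_A(x) = (x + 4)^4

Step 2 — compute geometric multiplicities via the rank-nullity identity g(λ) = n − rank(A − λI):
  rank(A − (-4)·I) = 2, so dim ker(A − (-4)·I) = n − 2 = 2

Summary:
  λ = -4: algebraic multiplicity = 4, geometric multiplicity = 2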